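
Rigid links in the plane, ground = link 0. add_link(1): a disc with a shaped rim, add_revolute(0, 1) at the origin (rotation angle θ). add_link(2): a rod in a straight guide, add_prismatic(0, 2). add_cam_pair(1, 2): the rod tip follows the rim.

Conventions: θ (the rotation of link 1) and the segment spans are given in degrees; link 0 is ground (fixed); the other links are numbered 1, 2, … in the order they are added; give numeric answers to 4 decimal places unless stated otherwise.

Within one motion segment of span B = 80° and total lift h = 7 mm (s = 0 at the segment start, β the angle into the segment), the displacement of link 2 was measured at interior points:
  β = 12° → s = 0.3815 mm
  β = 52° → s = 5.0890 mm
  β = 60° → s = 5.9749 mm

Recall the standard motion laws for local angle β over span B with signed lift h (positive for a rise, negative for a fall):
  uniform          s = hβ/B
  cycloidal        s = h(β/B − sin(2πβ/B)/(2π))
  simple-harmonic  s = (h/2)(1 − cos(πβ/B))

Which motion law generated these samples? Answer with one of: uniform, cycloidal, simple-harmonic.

candidates at β/B = r: uniform s = h·r (linear in β); cycloidal s = h·(r − sin(2πr)/(2π)); simple-harmonic s = (h/2)(1 − cos(πr))
β=12°: printed 0.3815 | uniform 1.0500, cycloidal 0.1487, simple-harmonic 0.3815
β=52°: printed 5.0890 | uniform 4.5500, cycloidal 5.4513, simple-harmonic 5.0890
β=60°: printed 5.9749 | uniform 5.2500, cycloidal 6.3641, simple-harmonic 5.9749
only one law matches every sample → simple-harmonic

simple-harmonic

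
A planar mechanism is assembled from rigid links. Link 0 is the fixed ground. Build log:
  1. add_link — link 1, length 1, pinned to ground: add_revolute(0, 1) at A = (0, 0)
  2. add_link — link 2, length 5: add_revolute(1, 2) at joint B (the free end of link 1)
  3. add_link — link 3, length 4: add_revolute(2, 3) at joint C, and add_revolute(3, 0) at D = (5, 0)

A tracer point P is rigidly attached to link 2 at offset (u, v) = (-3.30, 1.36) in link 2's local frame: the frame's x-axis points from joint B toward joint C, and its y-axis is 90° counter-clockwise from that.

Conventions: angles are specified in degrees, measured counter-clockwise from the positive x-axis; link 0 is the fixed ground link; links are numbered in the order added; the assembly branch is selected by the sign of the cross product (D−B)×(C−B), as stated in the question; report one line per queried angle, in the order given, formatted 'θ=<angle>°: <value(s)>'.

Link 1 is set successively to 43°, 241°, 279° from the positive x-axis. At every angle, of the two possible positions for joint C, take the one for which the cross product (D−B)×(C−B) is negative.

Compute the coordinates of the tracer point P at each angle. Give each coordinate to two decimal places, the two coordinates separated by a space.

A=(0,0), D=(5.00,0)
θ=43°: B = A + 1.00·(cos43°, sin43°) = (0.7314, 0.6820)
θ=43°: |BD| = 4.3228
θ=43°: circle(B,5.00) ∩ circle(D,4.00): a=3.2024, h=3.8399
θ=43°:   candidates: C₊=(4.4994,3.9686) cross=16.599; C₋=(3.2878,-3.6150) cross=-16.599
θ=43°:   branch - wants cross < 0 → take C=(3.2878,-3.6150) (cross=-16.599)
θ=43°: ex = (C−B)/|BC| = (0.5113,-0.8594); ey = (0.8594,0.5113)
θ=43°: P = B + -3.30·ex + 1.36·ey = (0.2129,4.2134)
θ=241°: B = A + 1.00·(cos241°, sin241°) = (-0.4848, -0.8746)
θ=241°: |BD| = 5.5541
θ=241°: circle(B,5.00) ∩ circle(D,4.00): a=3.5873, h=3.4830
θ=241°:   candidates: C₊=(2.5092,3.1299) cross=19.345; C₋=(3.6062,-3.7493) cross=-19.345
θ=241°:   branch - wants cross < 0 → take C=(3.6062,-3.7493) (cross=-19.345)
θ=241°: ex = (C−B)/|BC| = (0.8182,-0.5749); ey = (0.5749,0.8182)
θ=241°: P = B + -3.30·ex + 1.36·ey = (-2.4029,2.1354)
θ=279°: B = A + 1.00·(cos279°, sin279°) = (0.1564, -0.9877)
θ=279°: |BD| = 4.9432
θ=279°: circle(B,5.00) ∩ circle(D,4.00): a=3.3820, h=3.6827
θ=279°:   candidates: C₊=(2.7344,3.2965) cross=18.205; C₋=(4.2060,-3.9204) cross=-18.205
θ=279°:   branch - wants cross < 0 → take C=(4.2060,-3.9204) (cross=-18.205)
θ=279°: ex = (C−B)/|BC| = (0.8099,-0.5865); ey = (0.5865,0.8099)
θ=279°: P = B + -3.30·ex + 1.36·ey = (-1.7186,2.0494)

θ=43°: 0.21 4.21
θ=241°: -2.40 2.14
θ=279°: -1.72 2.05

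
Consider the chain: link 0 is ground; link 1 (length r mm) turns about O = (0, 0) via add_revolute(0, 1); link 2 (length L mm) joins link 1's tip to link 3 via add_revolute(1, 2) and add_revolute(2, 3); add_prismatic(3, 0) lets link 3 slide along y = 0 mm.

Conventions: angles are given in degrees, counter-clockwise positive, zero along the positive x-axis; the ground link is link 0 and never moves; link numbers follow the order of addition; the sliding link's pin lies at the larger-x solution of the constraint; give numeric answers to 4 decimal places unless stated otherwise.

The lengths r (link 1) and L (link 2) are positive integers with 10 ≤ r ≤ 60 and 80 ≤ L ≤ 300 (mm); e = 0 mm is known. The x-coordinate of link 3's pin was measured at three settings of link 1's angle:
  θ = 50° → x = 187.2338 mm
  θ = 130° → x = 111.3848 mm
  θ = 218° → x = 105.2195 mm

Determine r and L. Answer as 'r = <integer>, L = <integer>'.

constraint per measurement: (x − r cos θ)² + (r sin θ − e)² = L²
subtracting the θ₁ and θ₂ equations cancels the r² and L² terms:
r = (x₁² − x₂²) / (2[(x₁cos θ₁ + e sin θ₁) − (x₂cos θ₂ + e sin θ₂)]) = 59.0000 → r = 59
L² = (x₁ − r cos θ₁)² + (r sin θ₁ − e)² = 24336.0110 → L = 156.0000 → L = 156
check at θ₃=218°: x = 105.2195 (printed 105.2195) ✓

r = 59, L = 156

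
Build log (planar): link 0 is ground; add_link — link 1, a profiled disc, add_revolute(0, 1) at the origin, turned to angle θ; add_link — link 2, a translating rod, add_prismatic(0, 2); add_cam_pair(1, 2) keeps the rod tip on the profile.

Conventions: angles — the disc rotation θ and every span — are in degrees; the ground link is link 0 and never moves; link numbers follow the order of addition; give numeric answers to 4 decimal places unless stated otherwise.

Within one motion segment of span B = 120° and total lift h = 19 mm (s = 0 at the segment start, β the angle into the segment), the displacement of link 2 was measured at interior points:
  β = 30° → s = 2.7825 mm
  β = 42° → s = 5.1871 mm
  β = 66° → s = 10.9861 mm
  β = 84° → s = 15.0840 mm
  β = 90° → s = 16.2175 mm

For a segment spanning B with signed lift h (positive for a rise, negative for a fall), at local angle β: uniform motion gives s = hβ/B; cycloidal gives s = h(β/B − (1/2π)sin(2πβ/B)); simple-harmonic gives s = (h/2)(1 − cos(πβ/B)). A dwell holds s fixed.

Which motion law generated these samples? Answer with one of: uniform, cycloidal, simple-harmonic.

candidates at β/B = r: uniform s = h·r (linear in β); cycloidal s = h·(r − sin(2πr)/(2π)); simple-harmonic s = (h/2)(1 − cos(πr))
β=30°: printed 2.7825 | uniform 4.7500, cycloidal 1.7261, simple-harmonic 2.7825
β=42°: printed 5.1871 | uniform 6.6500, cycloidal 4.2036, simple-harmonic 5.1871
β=66°: printed 10.9861 | uniform 10.4500, cycloidal 11.3845, simple-harmonic 10.9861
β=84°: printed 15.0840 | uniform 13.3000, cycloidal 16.1759, simple-harmonic 15.0840
β=90°: printed 16.2175 | uniform 14.2500, cycloidal 17.2739, simple-harmonic 16.2175
only one law matches every sample → simple-harmonic

simple-harmonic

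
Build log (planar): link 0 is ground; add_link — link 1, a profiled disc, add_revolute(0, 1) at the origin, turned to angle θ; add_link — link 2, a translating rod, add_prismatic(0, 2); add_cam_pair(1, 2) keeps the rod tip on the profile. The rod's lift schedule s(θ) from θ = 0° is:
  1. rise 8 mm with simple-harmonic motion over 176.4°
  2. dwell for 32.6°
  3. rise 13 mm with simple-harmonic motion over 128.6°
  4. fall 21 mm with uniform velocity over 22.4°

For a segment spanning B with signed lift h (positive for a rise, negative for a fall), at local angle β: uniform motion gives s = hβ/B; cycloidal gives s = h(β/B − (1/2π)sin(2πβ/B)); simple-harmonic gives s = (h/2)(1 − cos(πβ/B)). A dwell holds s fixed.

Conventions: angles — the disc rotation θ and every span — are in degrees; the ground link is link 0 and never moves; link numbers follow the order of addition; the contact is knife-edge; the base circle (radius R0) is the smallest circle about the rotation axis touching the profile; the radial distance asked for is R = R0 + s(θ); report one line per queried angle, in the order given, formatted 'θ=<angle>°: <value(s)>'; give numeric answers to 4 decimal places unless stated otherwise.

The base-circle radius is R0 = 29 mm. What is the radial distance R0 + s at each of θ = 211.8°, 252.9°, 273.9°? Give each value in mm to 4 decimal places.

seg 1 [0°–176.4°] simple-harmonic, h=8: full span → s += 8 → s = 8.0000
seg 2 [176.4°–209°] dwell: s stays 8.0000
seg 3 [209°–337.6°] simple-harmonic, h=13: θ=211.8° here. β=2.8, B=128.6. 13/2·(1 − cos(π·0.0218)) = 0.0152 → s = 8.0152
seg 3 [209°–337.6°] simple-harmonic, h=13: θ=252.9° here. β=43.9, B=128.6. 13/2·(1 − cos(π·0.3414)) = 3.3931 → s = 11.3931
seg 3 [209°–337.6°] simple-harmonic, h=13: θ=273.9° here. β=64.9, B=128.6. 13/2·(1 − cos(π·0.5047)) = 6.5953 → s = 14.5953
θ=211.8°: R = R0 + s = 29 + 8.0152 = 37.0152
θ=252.9°: R = R0 + s = 29 + 11.3931 = 40.3931
θ=273.9°: R = R0 + s = 29 + 14.5953 = 43.5953

θ=211.8°: 37.0152
θ=252.9°: 40.3931
θ=273.9°: 43.5953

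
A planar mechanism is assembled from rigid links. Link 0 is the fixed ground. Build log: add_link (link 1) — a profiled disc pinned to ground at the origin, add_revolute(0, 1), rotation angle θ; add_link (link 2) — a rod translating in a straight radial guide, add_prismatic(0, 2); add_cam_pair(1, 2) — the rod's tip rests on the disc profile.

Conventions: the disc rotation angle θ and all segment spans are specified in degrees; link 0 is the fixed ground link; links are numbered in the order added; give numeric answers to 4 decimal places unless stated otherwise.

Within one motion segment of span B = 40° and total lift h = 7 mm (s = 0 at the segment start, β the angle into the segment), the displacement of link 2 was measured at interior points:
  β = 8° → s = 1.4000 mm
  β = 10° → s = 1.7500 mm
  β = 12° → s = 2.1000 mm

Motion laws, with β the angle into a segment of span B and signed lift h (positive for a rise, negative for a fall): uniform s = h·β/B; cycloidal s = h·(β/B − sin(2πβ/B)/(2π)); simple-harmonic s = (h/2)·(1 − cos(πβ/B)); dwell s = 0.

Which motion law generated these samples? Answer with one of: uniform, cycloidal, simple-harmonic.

candidates at β/B = r: uniform s = h·r (linear in β); cycloidal s = h·(r − sin(2πr)/(2π)); simple-harmonic s = (h/2)(1 − cos(πr))
β=8°: printed 1.4000 | uniform 1.4000, cycloidal 0.3404, simple-harmonic 0.6684
β=10°: printed 1.7500 | uniform 1.7500, cycloidal 0.6359, simple-harmonic 1.0251
β=12°: printed 2.1000 | uniform 2.1000, cycloidal 1.0404, simple-harmonic 1.4428
only one law matches every sample → uniform

uniform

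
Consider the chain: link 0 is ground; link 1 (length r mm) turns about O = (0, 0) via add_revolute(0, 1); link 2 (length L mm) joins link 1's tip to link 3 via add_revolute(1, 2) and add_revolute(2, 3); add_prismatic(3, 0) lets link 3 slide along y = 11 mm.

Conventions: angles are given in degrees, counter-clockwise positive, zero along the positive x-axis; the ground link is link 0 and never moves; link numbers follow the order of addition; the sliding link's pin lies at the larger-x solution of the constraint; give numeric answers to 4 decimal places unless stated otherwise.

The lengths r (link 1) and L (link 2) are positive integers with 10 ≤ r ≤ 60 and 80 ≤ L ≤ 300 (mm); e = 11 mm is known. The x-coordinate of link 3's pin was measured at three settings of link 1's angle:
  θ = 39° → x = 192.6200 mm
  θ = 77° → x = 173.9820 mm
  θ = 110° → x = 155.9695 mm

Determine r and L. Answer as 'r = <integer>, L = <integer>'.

constraint per measurement: (x − r cos θ)² + (r sin θ − e)² = L²
subtracting the θ₁ and θ₂ equations cancels the r² and L² terms:
r = (x₁² − x₂²) / (2[(x₁cos θ₁ + e sin θ₁) − (x₂cos θ₂ + e sin θ₂)]) = 32.0002 → r = 32
L² = (x₁ − r cos θ₁)² + (r sin θ₁ − e)² = 28224.0161 → L = 168.0000 → L = 168
check at θ₃=110°: x = 155.9695 (printed 155.9695) ✓

r = 32, L = 168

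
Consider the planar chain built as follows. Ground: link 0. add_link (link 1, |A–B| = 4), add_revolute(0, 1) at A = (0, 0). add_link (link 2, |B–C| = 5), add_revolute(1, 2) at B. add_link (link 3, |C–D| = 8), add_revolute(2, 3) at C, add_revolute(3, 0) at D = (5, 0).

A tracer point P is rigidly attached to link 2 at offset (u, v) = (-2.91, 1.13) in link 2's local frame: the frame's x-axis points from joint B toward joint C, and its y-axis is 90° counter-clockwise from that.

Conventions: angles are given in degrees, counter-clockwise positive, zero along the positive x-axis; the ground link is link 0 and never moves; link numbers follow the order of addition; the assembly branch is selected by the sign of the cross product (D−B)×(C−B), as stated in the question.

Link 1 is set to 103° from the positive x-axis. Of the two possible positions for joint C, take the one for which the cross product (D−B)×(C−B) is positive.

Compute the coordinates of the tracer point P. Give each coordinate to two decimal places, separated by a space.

A=(0,0), D=(5.00,0)
B = A + 4.00·(cos103°, sin103°) = (-0.8998, 3.8975)
|BD| = 7.0709
circle(B,5.00) ∩ circle(D,8.00): a=0.7777, h=4.9391
  candidates: C₊=(2.4715,7.5899) cross=34.924; C₋=(-2.9734,-0.6523) cross=-34.924
  branch + wants cross > 0 → take C=(2.4715,7.5899) (cross=34.924)
ex = (C−B)/|BC| = (0.6743,0.7385); ey = (-0.7385,0.6743)
P = B + -2.91·ex + 1.13·ey = (-3.6964,2.5104)

-3.70 2.51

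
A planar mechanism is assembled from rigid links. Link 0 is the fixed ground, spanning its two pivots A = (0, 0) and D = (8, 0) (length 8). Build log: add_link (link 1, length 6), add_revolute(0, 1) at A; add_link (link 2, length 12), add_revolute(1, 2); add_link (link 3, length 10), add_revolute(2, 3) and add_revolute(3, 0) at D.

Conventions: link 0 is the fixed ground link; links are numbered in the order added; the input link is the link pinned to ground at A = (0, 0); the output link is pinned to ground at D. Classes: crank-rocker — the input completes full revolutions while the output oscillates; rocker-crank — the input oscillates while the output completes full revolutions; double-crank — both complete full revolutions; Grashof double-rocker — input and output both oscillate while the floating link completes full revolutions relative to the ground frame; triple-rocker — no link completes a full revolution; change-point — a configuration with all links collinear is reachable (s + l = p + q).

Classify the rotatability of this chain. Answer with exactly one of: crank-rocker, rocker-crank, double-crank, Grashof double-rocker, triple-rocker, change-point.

lengths: ground=8, input=6, coupler=12, output=10
sorted: s=6 (shortest), l=12 (longest), p+q=18
s + l = 18 vs p + q = 18
s + l = p + q → change-point (collinear configuration reachable)

change-point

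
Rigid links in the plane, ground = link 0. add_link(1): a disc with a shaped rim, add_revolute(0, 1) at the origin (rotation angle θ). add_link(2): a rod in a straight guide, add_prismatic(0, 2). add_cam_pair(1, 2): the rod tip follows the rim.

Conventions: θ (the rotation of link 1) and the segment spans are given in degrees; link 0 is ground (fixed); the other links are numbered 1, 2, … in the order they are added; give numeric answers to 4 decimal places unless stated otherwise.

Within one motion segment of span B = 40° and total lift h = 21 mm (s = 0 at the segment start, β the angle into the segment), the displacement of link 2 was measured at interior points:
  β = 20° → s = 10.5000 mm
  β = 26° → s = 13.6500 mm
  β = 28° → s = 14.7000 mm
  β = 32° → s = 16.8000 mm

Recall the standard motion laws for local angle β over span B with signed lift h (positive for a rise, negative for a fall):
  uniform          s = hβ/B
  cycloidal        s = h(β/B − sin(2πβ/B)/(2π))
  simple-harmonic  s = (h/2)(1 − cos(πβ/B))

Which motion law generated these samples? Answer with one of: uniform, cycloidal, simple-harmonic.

candidates at β/B = r: uniform s = h·r (linear in β); cycloidal s = h·(r − sin(2πr)/(2π)); simple-harmonic s = (h/2)(1 − cos(πr))
β=20°: printed 10.5000 | uniform 10.5000, cycloidal 10.5000, simple-harmonic 10.5000
β=26°: printed 13.6500 | uniform 13.6500, cycloidal 16.3539, simple-harmonic 15.2669
β=28°: printed 14.7000 | uniform 14.7000, cycloidal 17.8787, simple-harmonic 16.6717
β=32°: printed 16.8000 | uniform 16.8000, cycloidal 19.9787, simple-harmonic 18.9947
only one law matches every sample → uniform

uniform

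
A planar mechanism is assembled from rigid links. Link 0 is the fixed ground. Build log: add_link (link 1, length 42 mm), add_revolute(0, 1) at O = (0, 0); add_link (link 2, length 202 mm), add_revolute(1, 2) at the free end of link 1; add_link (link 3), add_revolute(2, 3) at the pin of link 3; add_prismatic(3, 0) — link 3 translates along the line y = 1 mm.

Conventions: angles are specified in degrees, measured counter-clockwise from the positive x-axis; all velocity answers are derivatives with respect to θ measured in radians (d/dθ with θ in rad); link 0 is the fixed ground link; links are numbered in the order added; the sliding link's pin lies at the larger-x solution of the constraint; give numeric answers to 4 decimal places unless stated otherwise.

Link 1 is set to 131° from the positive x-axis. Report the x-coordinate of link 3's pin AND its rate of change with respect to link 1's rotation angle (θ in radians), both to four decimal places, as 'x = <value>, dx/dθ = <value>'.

geometry: r = 42 mm, L = 202 mm, e = 1 mm
crank pin P = (r cos θ, r sin θ) = (-27.554479, 31.697802)
h = r sin θ − e = 31.697802 − 1 = 30.697802
x = r cos θ + √(L² − h²) = -27.554479 + 199.653813 = 172.099333
dx/dθ = −r sin θ − h·r cos θ/√(L² − h²) (θ in radians; h = 30.697802) = -27.461159

x = 172.0993, dx/dθ = -27.4612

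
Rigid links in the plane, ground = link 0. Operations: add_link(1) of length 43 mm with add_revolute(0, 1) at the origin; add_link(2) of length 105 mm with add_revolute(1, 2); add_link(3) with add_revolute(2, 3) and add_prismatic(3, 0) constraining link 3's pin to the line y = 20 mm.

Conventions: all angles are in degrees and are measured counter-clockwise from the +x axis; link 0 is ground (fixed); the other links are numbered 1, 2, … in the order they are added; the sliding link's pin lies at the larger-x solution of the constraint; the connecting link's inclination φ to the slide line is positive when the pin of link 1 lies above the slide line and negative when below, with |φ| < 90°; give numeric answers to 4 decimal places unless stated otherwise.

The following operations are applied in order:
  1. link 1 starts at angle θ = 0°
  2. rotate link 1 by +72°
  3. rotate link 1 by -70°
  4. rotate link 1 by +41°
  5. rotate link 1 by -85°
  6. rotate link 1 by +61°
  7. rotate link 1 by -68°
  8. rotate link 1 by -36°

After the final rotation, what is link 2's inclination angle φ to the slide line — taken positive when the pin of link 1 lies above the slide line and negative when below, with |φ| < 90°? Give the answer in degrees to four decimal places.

geometry: r = 43 mm, L = 105 mm, e = 20 mm; θ starts at 0°
rotate link 1 by +72°: θ ← 0° +72° = 72°
rotate link 1 by -70°: θ ← 72° -70° = 2°
rotate link 1 by +41°: θ ← 2° +41° = 43°
rotate link 1 by -85°: θ ← 43° -85° = -42°
rotate link 1 by +61°: θ ← -42° +61° = 19°
rotate link 1 by -68°: θ ← 19° -68° = -49°
rotate link 1 by -36°: θ ← -49° -36° = -85°
h = r sin θ − e = -42.836372 − 20 = -62.836372
sin φ = h / L = -62.836372 / 105 = -0.59844164
φ = arcsin(-0.59844164) = -36.758370°

-36.7584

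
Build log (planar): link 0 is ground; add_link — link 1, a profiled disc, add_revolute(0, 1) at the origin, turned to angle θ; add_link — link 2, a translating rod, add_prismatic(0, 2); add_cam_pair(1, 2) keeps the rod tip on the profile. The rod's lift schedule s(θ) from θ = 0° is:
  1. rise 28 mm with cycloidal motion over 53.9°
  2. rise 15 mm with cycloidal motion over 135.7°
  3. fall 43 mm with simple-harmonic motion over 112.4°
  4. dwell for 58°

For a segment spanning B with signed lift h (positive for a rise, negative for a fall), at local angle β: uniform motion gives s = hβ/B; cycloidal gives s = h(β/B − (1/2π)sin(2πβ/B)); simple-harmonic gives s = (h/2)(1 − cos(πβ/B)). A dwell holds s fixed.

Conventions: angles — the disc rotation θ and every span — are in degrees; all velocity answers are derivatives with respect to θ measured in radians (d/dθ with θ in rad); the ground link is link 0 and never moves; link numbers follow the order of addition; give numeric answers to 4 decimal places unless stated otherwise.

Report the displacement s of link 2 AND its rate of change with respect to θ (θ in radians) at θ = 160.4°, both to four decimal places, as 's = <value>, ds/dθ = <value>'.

seg 1 [0°–53.9°] cycloidal, h=28: full span → s += 28 → s = 28.0000
seg 2 [53.9°–189.6°] cycloidal, h=15: θ=160.4° here. β=106.5, B=135.7. 15·(0.7848 − sin(2π·0.7848)/(2π)) = 14.1027 → s = 42.1027
velocity in seg [53.9°–189.6°] (cycloidal), θ in radians: β = 106.5° = 1.8588 rad, B = 135.7° = 2.3684 rad; ds/dθ = (h/B)(1 − cos(2πβ/B)) = (15/2.3684)(1 − cos(2π·0.7848)) = 4.958791 mm/rad

s = 42.1027, ds/dθ = 4.9588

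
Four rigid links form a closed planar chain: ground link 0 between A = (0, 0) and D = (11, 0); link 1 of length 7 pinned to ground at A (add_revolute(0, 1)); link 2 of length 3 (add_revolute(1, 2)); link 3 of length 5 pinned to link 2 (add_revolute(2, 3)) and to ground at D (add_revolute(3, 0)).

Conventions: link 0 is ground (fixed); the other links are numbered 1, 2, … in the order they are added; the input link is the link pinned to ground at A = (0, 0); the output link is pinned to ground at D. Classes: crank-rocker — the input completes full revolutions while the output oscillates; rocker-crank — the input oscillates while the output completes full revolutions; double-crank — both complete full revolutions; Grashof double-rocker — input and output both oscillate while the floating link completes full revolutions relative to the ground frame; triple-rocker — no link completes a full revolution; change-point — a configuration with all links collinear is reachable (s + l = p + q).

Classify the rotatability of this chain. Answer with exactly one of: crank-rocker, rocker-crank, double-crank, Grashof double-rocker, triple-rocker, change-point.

lengths: ground=11, input=7, coupler=3, output=5
sorted: s=3 (shortest), l=11 (longest), p+q=12
s + l = 14 vs p + q = 12
s + l > p + q → non-Grashof → no link fully rotates → triple-rocker

triple-rocker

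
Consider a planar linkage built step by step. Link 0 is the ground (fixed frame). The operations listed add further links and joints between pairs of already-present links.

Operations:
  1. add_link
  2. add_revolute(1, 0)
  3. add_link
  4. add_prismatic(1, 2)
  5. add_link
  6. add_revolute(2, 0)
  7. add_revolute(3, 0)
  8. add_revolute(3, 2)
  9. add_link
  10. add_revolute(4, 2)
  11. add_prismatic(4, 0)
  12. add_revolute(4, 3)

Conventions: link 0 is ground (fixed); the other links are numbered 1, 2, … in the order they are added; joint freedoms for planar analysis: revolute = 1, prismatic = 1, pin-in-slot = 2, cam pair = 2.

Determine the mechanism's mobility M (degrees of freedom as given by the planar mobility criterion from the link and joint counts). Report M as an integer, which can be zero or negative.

link 0 = ground. State L|J1|J2 = 1|0|0
+link1  2|0|0
R(1,0) f=1→J1  2|1|0
+link2  3|1|0
P(1,2) f=1→J1  3|2|0
+link3  4|2|0
R(2,0) f=1→J1  4|3|0
R(3,0) f=1→J1  4|4|0
R(3,2) f=1→J1  4|5|0
+link4  5|5|0
R(4,2) f=1→J1  5|6|0
P(4,0) f=1→J1  5|7|0
R(4,3) f=1→J1  5|8|0
M = 3(5−1)−2·8−0 = 12−16−0 = -4

M = -4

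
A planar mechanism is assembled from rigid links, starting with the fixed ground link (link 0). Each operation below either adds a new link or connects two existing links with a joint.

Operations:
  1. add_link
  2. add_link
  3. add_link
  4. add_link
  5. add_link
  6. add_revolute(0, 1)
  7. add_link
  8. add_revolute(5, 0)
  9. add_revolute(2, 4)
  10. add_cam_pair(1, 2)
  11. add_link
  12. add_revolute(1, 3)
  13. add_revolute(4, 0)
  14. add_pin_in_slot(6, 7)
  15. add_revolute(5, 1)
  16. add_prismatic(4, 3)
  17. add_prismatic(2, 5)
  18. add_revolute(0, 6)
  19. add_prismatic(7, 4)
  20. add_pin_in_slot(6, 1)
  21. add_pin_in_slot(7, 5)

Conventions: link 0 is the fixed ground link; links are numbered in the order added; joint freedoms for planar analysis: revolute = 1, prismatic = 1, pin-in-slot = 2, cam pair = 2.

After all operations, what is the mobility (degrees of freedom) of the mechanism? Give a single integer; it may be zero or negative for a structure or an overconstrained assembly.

link 0 = ground. State L|J1|J2 = 1|0|0
+link1  2|0|0
+link2  3|0|0
+link3  4|0|0
+link4  5|0|0
+link5  6|0|0
R(0,1) f=1→J1  6|1|0
+link6  7|1|0
R(5,0) f=1→J1  7|2|0
R(2,4) f=1→J1  7|3|0
C(1,2) f=2→J2  7|3|1
+link7  8|3|1
R(1,3) f=1→J1  8|4|1
R(4,0) f=1→J1  8|5|1
PS(6,7) f=2→J2  8|5|2
R(5,1) f=1→J1  8|6|2
P(4,3) f=1→J1  8|7|2
P(2,5) f=1→J1  8|8|2
R(0,6) f=1→J1  8|9|2
P(7,4) f=1→J1  8|10|2
PS(6,1) f=2→J2  8|10|3
PS(7,5) f=2→J2  8|10|4
M = 3(8−1)−2·10−4 = 21−20−4 = -3

M = -3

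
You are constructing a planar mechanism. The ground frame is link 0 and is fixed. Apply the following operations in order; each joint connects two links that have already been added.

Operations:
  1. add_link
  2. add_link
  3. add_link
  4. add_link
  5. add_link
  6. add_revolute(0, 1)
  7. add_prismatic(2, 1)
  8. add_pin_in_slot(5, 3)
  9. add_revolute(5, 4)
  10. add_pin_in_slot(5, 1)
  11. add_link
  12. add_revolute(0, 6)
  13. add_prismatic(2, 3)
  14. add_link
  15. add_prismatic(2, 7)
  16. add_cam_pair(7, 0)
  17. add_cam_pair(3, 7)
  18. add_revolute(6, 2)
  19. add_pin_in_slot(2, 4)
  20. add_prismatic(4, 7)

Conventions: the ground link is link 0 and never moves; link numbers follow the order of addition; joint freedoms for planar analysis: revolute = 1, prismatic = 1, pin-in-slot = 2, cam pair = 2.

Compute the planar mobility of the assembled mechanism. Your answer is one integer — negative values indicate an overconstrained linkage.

link 0 = ground. State L|J1|J2 = 1|0|0
+link1  2|0|0
+link2  3|0|0
+link3  4|0|0
+link4  5|0|0
+link5  6|0|0
R(0,1) f=1→J1  6|1|0
P(2,1) f=1→J1  6|2|0
PS(5,3) f=2→J2  6|2|1
R(5,4) f=1→J1  6|3|1
PS(5,1) f=2→J2  6|3|2
+link6  7|3|2
R(0,6) f=1→J1  7|4|2
P(2,3) f=1→J1  7|5|2
+link7  8|5|2
P(2,7) f=1→J1  8|6|2
C(7,0) f=2→J2  8|6|3
C(3,7) f=2→J2  8|6|4
R(6,2) f=1→J1  8|7|4
PS(2,4) f=2→J2  8|7|5
P(4,7) f=1→J1  8|8|5
M = 3(8−1)−2·8−5 = 21−16−5 = 0

M = 0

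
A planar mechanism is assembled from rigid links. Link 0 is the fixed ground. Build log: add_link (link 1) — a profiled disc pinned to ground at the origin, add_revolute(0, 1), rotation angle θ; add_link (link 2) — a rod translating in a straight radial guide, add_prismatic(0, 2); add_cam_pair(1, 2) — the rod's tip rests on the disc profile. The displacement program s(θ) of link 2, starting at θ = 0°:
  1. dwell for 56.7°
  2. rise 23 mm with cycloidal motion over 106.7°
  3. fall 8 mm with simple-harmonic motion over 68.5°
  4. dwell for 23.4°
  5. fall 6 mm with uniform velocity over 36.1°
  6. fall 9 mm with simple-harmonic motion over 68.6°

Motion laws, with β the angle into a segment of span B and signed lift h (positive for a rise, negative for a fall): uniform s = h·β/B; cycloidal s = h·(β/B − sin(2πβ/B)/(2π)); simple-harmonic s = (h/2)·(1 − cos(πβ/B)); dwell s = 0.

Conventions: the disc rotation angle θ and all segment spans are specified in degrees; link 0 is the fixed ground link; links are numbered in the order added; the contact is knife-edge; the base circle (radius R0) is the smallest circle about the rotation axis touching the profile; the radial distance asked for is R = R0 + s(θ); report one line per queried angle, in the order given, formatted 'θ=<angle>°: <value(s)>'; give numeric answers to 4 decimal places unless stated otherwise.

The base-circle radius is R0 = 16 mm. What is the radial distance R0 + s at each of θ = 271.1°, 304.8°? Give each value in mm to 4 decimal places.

seg 1 [0°–56.7°] dwell: s stays 0.0000
seg 2 [56.7°–163.4°] cycloidal, h=23: full span → s += 23 → s = 23.0000
seg 3 [163.4°–231.9°] simple-harmonic, h=-8: full span → s += -8 → s = 15.0000
seg 4 [231.9°–255.3°] dwell: s stays 15.0000
seg 5 [255.3°–291.4°] uniform, h=-6: θ=271.1° here. β=15.8, B=36.1. -6·15.8/36.1 = -2.6260 → s = 12.3740
seg 5 [255.3°–291.4°] uniform, h=-6: full span → s += -6 → s = 9.0000
seg 6 [291.4°–360°] simple-harmonic, h=-9: θ=304.8° here. β=13.4, B=68.6. -9/2·(1 − cos(π·0.1953)) = -0.8211 → s = 8.1789
θ=271.1°: R = R0 + s = 16 + 12.3740 = 28.3740
θ=304.8°: R = R0 + s = 16 + 8.1789 = 24.1789

θ=271.1°: 28.3740
θ=304.8°: 24.1789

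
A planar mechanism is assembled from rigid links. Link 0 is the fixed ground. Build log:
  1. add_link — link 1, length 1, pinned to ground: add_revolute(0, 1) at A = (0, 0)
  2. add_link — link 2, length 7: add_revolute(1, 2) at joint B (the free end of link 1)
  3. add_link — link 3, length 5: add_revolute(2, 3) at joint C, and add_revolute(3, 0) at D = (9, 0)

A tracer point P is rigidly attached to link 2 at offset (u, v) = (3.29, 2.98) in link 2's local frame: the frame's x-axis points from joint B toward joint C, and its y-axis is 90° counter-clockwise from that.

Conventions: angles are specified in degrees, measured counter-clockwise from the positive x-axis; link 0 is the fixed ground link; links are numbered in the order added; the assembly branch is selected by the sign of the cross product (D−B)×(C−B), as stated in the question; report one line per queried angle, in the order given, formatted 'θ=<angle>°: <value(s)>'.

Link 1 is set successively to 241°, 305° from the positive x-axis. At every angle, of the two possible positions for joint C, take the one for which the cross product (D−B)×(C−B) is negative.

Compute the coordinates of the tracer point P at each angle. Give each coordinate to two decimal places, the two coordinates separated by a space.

A=(0,0), D=(9.00,0)
θ=241°: B = A + 1.00·(cos241°, sin241°) = (-0.4848, -0.8746)
θ=241°: |BD| = 9.5250
θ=241°: circle(B,7.00) ∩ circle(D,5.00): a=6.0224, h=3.5681
θ=241°:   candidates: C₊=(5.1845,3.2314) cross=33.986; C₋=(5.8397,-3.8746) cross=-33.986
θ=241°:   branch - wants cross < 0 → take C=(5.8397,-3.8746) (cross=-33.986)
θ=241°: ex = (C−B)/|BC| = (0.9035,-0.4286); ey = (0.4286,0.9035)
θ=241°: P = B + 3.29·ex + 2.98·ey = (3.7649,0.4078)
θ=305°: B = A + 1.00·(cos305°, sin305°) = (0.5736, -0.8192)
θ=305°: |BD| = 8.4661
θ=305°: circle(B,7.00) ∩ circle(D,5.00): a=5.6505, h=4.1318
θ=305°:   candidates: C₊=(5.7978,3.8400) cross=34.981; C₋=(6.5973,-4.3849) cross=-34.981
θ=305°:   branch - wants cross < 0 → take C=(6.5973,-4.3849) (cross=-34.981)
θ=305°: ex = (C−B)/|BC| = (0.8605,-0.5094); ey = (0.5094,0.8605)
θ=305°: P = B + 3.29·ex + 2.98·ey = (4.9227,0.0694)

θ=241°: 3.76 0.41
θ=305°: 4.92 0.07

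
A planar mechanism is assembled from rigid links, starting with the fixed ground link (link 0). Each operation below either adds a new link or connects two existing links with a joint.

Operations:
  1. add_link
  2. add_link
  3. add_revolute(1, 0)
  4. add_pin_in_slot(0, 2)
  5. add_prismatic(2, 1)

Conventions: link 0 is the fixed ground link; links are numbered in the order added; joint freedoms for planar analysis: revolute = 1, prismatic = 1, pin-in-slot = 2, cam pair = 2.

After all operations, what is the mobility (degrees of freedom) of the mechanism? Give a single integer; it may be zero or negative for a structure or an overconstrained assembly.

(L,J1,J2)=(1,0,0); link0 fixed
link1: (2,0,0)
link2: (3,0,0)
R 1-0 [J1]: (3,1,0)
PS 0-2 [J2]: (3,1,1)
P 2-1 [J1]: (3,2,1)
Grübler: 3·2 − 2·2 − 1 = 1

M = 1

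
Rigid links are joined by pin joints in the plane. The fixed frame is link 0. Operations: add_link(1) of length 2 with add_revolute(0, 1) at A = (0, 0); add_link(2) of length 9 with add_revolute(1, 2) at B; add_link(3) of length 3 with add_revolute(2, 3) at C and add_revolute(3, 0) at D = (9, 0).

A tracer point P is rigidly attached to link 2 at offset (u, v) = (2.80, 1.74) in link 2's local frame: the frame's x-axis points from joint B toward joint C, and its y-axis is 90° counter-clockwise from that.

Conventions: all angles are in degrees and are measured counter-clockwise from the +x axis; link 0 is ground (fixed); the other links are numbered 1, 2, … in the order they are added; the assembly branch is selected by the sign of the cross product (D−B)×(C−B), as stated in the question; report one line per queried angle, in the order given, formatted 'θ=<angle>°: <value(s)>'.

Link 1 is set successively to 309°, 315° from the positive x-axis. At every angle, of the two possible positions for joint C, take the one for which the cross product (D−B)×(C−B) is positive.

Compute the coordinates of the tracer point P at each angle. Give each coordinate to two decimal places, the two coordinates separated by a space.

A=(0,0), D=(9.00,0)
θ=309°: B = A + 2.00·(cos309°, sin309°) = (1.2586, -1.5543)
θ=309°: |BD| = 7.8959
θ=309°: circle(B,9.00) ∩ circle(D,3.00): a=8.5073, h=2.9370
θ=309°:   candidates: C₊=(9.0213,2.9999) cross=23.190; C₋=(10.1776,-2.7592) cross=-23.190
θ=309°:   branch + wants cross > 0 → take C=(9.0213,2.9999) (cross=23.190)
θ=309°: ex = (C−B)/|BC| = (0.8625,0.5060); ey = (-0.5060,0.8625)
θ=309°: P = B + 2.80·ex + 1.74·ey = (2.7932,1.3634)
θ=315°: B = A + 2.00·(cos315°, sin315°) = (1.4142, -1.4142)
θ=315°: |BD| = 7.7165
θ=315°: circle(B,9.00) ∩ circle(D,3.00): a=8.5236, h=2.8894
θ=315°:   candidates: C₊=(9.2639,2.9884) cross=22.296; C₋=(10.3230,-2.6925) cross=-22.296
θ=315°:   branch + wants cross > 0 → take C=(9.2639,2.9884) (cross=22.296)
θ=315°: ex = (C−B)/|BC| = (0.8722,0.4892); ey = (-0.4892,0.8722)
θ=315°: P = B + 2.80·ex + 1.74·ey = (3.0052,1.4731)

θ=309°: 2.79 1.36
θ=315°: 3.01 1.47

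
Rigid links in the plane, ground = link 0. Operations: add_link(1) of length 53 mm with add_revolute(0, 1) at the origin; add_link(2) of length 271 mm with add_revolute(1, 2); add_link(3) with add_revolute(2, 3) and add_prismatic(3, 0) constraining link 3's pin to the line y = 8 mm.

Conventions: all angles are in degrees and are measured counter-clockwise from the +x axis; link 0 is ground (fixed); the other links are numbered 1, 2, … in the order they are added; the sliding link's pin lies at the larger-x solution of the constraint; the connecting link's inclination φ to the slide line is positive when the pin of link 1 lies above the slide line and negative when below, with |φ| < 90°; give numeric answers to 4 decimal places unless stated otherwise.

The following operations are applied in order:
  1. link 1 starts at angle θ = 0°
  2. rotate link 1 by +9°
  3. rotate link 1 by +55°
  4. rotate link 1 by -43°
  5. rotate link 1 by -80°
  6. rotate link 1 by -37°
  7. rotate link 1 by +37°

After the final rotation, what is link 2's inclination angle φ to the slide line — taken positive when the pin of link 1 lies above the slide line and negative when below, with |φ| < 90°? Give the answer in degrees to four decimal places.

geometry: r = 53 mm, L = 271 mm, e = 8 mm; θ starts at 0°
rotate link 1 by +9°: θ ← 0° +9° = 9°
rotate link 1 by +55°: θ ← 9° +55° = 64°
rotate link 1 by -43°: θ ← 64° -43° = 21°
rotate link 1 by -80°: θ ← 21° -80° = -59°
rotate link 1 by -37°: θ ← -59° -37° = -96°
rotate link 1 by +37°: θ ← -96° +37° = -59°
h = r sin θ − e = -45.429867 − 8 = -53.429867
sin φ = h / L = -53.429867 / 271 = -0.19715818
φ = arcsin(-0.19715818) = -11.370826°

-11.3708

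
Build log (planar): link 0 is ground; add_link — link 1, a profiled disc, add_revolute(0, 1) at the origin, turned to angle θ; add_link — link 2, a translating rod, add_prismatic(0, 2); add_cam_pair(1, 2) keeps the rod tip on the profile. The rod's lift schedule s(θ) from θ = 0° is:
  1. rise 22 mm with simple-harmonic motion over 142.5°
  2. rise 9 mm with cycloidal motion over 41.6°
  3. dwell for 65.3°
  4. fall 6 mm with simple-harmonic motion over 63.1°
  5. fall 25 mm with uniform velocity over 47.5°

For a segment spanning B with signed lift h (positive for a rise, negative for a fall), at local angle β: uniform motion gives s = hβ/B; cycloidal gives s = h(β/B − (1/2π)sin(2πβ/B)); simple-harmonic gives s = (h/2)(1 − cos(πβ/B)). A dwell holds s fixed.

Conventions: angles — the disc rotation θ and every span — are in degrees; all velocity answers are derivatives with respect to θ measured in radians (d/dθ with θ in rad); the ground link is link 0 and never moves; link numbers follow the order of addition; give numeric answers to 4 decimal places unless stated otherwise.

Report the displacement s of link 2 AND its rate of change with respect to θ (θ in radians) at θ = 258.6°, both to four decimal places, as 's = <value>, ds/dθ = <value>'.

seg 1 [0°–142.5°] simple-harmonic, h=22: full span → s += 22 → s = 22.0000
seg 2 [142.5°–184.1°] cycloidal, h=9: full span → s += 9 → s = 31.0000
seg 3 [184.1°–249.4°] dwell: s stays 31.0000
seg 4 [249.4°–312.5°] simple-harmonic, h=-6: θ=258.6° here. β=9.2, B=63.1. -6/2·(1 − cos(π·0.1458)) = -0.3092 → s = 30.6908
velocity in seg [249.4°–312.5°] (simple-harmonic), θ in radians: β = 9.2° = 0.1606 rad, B = 63.1° = 1.1013 rad; ds/dθ = (πh/(2B)) sin(πβ/B) = (π·(-6)/(2·1.1013)) sin(π·0.1458) = -3.784242 mm/rad

s = 30.6908, ds/dθ = -3.7842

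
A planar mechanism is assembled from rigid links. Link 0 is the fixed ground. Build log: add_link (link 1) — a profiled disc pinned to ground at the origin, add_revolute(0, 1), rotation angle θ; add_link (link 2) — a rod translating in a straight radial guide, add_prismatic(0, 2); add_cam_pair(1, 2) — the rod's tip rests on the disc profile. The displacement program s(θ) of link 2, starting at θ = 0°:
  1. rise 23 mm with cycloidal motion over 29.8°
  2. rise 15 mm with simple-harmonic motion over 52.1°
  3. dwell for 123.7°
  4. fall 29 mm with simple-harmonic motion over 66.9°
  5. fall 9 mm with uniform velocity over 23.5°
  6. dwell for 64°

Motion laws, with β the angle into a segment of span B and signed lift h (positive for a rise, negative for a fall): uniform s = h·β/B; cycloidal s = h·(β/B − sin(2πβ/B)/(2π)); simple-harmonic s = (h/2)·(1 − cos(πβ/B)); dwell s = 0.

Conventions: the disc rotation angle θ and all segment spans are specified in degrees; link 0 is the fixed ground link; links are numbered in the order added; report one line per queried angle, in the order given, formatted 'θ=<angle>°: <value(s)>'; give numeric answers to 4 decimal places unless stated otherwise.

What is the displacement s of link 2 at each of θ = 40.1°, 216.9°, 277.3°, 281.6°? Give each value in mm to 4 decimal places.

seg 1 [0°–29.8°] cycloidal, h=23: full span → s += 23 → s = 23.0000
seg 2 [29.8°–81.9°] simple-harmonic, h=15: θ=40.1° here. β=10.3, B=52.1. 15/2·(1 − cos(π·0.1977)) = 1.4006 → s = 24.4006
seg 2 [29.8°–81.9°] simple-harmonic, h=15: full span → s += 15 → s = 38.0000
seg 3 [81.9°–205.6°] dwell: s stays 38.0000
seg 4 [205.6°–272.5°] simple-harmonic, h=-29: θ=216.9° here. β=11.3, B=66.9. -29/2·(1 − cos(π·0.1689)) = -1.9940 → s = 36.0060
seg 4 [205.6°–272.5°] simple-harmonic, h=-29: full span → s += -29 → s = 9.0000
seg 5 [272.5°–296°] uniform, h=-9: θ=277.3° here. β=4.8, B=23.5. -9·4.8/23.5 = -1.8383 → s = 7.1617
seg 5 [272.5°–296°] uniform, h=-9: θ=281.6° here. β=9.1, B=23.5. -9·9.1/23.5 = -3.4851 → s = 5.5149

θ=40.1°: 24.4006
θ=216.9°: 36.0060
θ=277.3°: 7.1617
θ=281.6°: 5.5149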